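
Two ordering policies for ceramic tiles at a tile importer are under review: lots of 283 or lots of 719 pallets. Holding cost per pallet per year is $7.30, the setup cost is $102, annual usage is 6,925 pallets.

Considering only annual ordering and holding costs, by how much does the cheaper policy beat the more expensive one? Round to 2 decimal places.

For each Q, cost = (D/Q)·S + (Q/2)·H.
TC(283) = (6,925/283)×102 + (283/2)×7.3 = $3,528.89
TC(719) = (6,925/719)×102 + (719/2)×7.3 = $3,606.76
|ΔTC| = |$3,528.89 − $3,606.76| = $77.87

$77.87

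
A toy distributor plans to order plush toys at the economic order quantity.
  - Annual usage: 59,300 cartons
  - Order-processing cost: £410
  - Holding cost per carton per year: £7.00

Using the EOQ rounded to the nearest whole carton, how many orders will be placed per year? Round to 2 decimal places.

EOQ = √(2DS/H) = √(2 × 59,300 × 410 / 7)
    = √(6,946,571.43) ≈ 2,635.63 → Q = 2,636
Orders per year = D/Q = 59,300 / 2,636 = 22.496

22.50 orders per year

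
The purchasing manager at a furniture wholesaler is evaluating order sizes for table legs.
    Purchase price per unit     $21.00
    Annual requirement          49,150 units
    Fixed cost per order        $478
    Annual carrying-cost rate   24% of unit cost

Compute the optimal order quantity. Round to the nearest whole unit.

3,053 units

H = i·C = 0.24 × $21 = $5.0400 per unit-year
Optimal lot size Q* = (2 × 49,150 × $478 / $5.04)^½ ≈ 3,053.34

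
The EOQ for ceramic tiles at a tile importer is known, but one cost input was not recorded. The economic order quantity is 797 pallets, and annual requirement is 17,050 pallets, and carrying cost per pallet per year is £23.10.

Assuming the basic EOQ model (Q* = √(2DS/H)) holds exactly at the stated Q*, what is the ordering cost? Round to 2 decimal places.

£430.30

EOQ relation: Q² = 2DS/H, so rearrange for the unknown.
S = Q²H / (2D) = 797² × 23.1 / (2 × 17,050) = 430.3029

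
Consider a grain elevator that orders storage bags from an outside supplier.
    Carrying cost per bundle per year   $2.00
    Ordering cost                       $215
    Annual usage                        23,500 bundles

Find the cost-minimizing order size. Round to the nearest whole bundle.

2,248 bundles

Optimal lot size Q* = (2 × 23,500 × $215 / $2)^½ ≈ 2,247.78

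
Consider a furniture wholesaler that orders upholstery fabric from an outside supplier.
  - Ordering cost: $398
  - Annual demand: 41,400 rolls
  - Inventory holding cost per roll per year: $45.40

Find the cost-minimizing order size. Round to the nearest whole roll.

852 rolls

EOQ = √(2DS/H) = √(2 × 41,400 × 398 / 45.4)
    = √(725,867.84) ≈ 851.98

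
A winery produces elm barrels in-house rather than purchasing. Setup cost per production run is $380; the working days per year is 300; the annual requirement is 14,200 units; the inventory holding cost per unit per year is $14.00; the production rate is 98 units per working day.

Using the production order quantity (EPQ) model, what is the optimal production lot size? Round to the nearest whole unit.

Daily demand d = 14,200/300 = 47.333; p = 98; 1 − d/p = 0.51701
EPQ = √(2DS / (H(1 − d/p)))
    = √(2 × 14,200 × 380 / (14 × 0.51701)) ≈ 1,221.07

1,221 units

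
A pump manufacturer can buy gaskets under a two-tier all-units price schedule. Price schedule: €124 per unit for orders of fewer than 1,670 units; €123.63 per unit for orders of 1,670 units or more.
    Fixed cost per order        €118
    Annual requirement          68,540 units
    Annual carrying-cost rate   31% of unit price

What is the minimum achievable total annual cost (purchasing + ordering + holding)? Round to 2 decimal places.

€8,510,444.77

H₁ = 31%×€124 = €38.4400;  H₂ = 31%×€123.63 = €38.3253
EOQ₁ = √(2×68,540×118/38.4400) = 648.69  (< 1,670, feasible at tier 1)
EOQ₂ = √(2×68,540×118/38.3253) = 649.66  (< 1,670 → use Q = 1,670 at tier-2 price)
TC(tier 1 (EOQ₁), Q≈648.7) = €8,523,895.60
TC(tier 2, Q≈1,670.0) = €8,510,444.77
Minimum at tier 2: €8,510,444.77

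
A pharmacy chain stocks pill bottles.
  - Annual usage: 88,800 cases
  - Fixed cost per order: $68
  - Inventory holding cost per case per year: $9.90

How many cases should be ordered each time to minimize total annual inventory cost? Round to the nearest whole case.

1,104 cases

2DS/H = 2·88,800·68/9.9 = 1,219,878.79
EOQ = √1,219,878.79 ≈ 1,104.48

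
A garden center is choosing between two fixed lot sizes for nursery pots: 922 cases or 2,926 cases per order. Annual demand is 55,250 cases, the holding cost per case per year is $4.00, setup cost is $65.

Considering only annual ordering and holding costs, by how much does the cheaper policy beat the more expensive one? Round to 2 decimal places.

$1,340.29

Annual cost at Q: ordering D·S/Q plus holding Q·H/2.
TC(922) = (55,250/922)×65 + (922/2)×4 = $5,739.07
TC(2,926) = (55,250/2,926)×65 + (2,926/2)×4 = $7,079.36
Lots of 922 are cheaper by $1,340.29.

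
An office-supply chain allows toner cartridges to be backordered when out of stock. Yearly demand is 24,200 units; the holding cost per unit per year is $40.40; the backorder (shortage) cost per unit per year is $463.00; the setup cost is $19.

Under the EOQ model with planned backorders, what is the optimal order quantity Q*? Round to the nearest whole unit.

157 units

Basic EOQ = √(2·24,200·19/40.4) = 150.872
Backorder adjustment √((H+b)/b) = √((40.4+463)/463) = 1.0427
Q* = 150.872 × 1.0427 ≈ 157.32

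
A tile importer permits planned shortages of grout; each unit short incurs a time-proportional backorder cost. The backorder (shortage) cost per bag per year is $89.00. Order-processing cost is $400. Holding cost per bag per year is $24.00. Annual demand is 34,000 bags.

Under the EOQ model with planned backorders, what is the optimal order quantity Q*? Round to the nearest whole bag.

Basic EOQ = √(2·34,000·400/24) = 1,064.581
Backorder adjustment √((H+b)/b) = √((24+89)/89) = 1.1268
Q* = 1,064.581 × 1.1268 ≈ 1,199.56

1,200 bags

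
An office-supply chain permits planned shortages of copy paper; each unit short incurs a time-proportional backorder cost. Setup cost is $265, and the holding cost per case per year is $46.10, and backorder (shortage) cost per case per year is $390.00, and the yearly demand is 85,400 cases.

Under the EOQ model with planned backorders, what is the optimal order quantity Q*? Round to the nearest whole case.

1,048 cases

Q* = √(2DS/H) · √((H + b)/b)
   = √(2 × 85,400 × 265 / 46.1) · √((46.1 + 390) / 390)
   = 990.869 × 1.0575 ≈ 1,047.80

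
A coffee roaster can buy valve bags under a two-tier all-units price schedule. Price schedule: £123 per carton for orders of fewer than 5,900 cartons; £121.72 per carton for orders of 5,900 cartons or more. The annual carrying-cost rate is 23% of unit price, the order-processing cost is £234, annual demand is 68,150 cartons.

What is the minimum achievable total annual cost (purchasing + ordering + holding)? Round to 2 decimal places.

H₁ = 23%×£123 = £28.2900;  H₂ = 23%×£121.72 = £27.9956
EOQ₁ = √(2×68,150×234/28.2900) = 1,061.79  (< 5,900, feasible at tier 1)
EOQ₂ = √(2×68,150×234/27.9956) = 1,067.36  (< 5,900 → use Q = 5,900 at tier-2 price)
TC(tier 1 (EOQ₁), Q≈1,061.8) = £8,412,488.09
TC(tier 2, Q≈5,900.0) = £8,380,507.92
Minimum at tier 2: £8,380,507.92

£8,380,507.92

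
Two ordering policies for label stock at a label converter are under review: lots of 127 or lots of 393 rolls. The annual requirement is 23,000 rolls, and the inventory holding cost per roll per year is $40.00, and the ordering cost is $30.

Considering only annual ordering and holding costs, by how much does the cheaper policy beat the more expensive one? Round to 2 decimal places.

$1,642.65

Annual cost at Q: ordering D·S/Q plus holding Q·H/2.
TC(127) = (23,000/127)×30 + (127/2)×40 = $7,973.07
TC(393) = (23,000/393)×30 + (393/2)×40 = $9,615.73
|ΔTC| = |$7,973.07 − $9,615.73| = $1,642.65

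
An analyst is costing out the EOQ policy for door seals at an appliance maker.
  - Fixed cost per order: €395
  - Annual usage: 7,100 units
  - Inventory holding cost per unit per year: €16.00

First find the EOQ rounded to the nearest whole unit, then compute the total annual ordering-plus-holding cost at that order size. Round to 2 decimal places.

€9,473.33

EOQ = √(2DS/H) = √(2 × 7,100 × 395 / 16)
    = √(350,562.50) ≈ 592.08 → Q = 592 units
Annual ordering cost = (D/Q)·S = (7,100/592) × 395 = €4,737.33
Annual holding cost  = (Q/2)·H = (592/2) × 16 = €4,736.00
Total = €4,737.33 + €4,736.00 = €9,473.33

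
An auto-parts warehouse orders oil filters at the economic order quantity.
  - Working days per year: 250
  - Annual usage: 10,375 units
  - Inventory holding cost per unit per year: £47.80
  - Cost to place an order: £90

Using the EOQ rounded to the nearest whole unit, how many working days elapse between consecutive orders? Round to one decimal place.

4.8 days

Optimal lot size Q* = (2 × 10,375 × £90 / £47.8)^½ ≈ 197.66 → Q = 198 units
Days between orders = 250 / (D/Q) = 250 / 52.399 ≈ 4.771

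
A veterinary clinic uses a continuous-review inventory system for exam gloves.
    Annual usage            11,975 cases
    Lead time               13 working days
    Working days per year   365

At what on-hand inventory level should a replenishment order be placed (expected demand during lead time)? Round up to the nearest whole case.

427 cases

Daily demand d = 11,975 / 365 = 32.808 cases/day
Demand during lead time = 32.808 × 13 = 426.51
Reorder point = 426.51 → round up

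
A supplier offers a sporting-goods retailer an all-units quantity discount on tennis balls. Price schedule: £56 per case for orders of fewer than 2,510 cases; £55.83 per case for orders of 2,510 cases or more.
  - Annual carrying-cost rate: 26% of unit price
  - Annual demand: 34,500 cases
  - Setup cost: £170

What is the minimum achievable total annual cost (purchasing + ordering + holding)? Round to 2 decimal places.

H₁ = 26%×£56 = £14.5600;  H₂ = 26%×£55.83 = £14.5158
EOQ₁ = √(2×34,500×170/14.5600) = 897.57  (< 2,510, feasible at tier 1)
EOQ₂ = √(2×34,500×170/14.5158) = 898.94  (< 2,510 → use Q = 2,510 at tier-2 price)
TC(tier 1 (EOQ₁), Q≈897.6) = £1,945,068.62
TC(tier 2, Q≈2,510.0) = £1,946,688.98
Minimum at tier 1 (EOQ₁): £1,945,068.62

£1,945,068.62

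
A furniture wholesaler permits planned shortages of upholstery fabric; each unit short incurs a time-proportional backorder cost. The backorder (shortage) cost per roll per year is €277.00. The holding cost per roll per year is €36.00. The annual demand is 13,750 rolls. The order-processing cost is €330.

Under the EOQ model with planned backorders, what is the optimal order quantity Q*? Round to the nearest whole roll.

Q* = √(2DS/H) · √((H + b)/b)
   = √(2 × 13,750 × 330 / 36) · √((36 + 277) / 277)
   = 502.079 × 1.0630 ≈ 533.71

534 rolls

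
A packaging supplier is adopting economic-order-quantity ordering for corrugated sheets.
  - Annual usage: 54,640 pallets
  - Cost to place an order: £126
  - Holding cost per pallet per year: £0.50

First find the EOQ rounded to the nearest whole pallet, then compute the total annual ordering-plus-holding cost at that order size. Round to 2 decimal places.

EOQ = √(2DS/H) = √(2 × 54,640 × 126 / 0.5)
    = √(27,538,560.00) ≈ 5,247.72 → Q = 5,248 pallets
Annual ordering cost = (D/Q)·S = (54,640/5,248) × 126 = £1,311.86
Annual holding cost  = (Q/2)·H = (5,248/2) × 0.5 = £1,312.00
Total = £1,311.86 + £1,312.00 = £2,623.86

£2,623.86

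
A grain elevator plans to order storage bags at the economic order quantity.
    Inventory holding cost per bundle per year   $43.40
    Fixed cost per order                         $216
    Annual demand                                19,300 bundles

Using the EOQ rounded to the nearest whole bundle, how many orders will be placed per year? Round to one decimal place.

EOQ = √(2DS/H) = √(2 × 19,300 × 216 / 43.4)
    = √(192,110.60) ≈ 438.30 → Q = 438
Orders per year = D/Q = 19,300 / 438 = 44.064

44.1 orders per year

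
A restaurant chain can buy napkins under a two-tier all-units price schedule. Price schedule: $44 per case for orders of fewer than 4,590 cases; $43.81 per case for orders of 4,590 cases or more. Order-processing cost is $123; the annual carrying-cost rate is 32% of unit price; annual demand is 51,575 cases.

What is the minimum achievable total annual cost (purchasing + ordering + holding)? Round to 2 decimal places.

$2,282,665.60

H₁ = 32%×$44 = $14.0800;  H₂ = 32%×$43.81 = $14.0192
EOQ₁ = √(2×51,575×123/14.0800) = 949.26  (< 4,590, feasible at tier 1)
EOQ₂ = √(2×51,575×123/14.0192) = 951.32  (< 4,590 → use Q = 4,590 at tier-2 price)
TC(tier 1 (EOQ₁), Q≈949.3) = $2,282,665.60
TC(tier 2, Q≈4,590.0) = $2,293,056.89
Minimum at tier 1 (EOQ₁): $2,282,665.60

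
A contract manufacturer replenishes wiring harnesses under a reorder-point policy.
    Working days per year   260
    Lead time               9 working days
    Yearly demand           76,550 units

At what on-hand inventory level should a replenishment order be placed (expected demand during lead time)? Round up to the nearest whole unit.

2,650 units

Daily demand d = 76,550 / 260 = 294.423 units/day
Demand during lead time = 294.423 × 9 = 2,649.81
Reorder point = 2,649.81 → round up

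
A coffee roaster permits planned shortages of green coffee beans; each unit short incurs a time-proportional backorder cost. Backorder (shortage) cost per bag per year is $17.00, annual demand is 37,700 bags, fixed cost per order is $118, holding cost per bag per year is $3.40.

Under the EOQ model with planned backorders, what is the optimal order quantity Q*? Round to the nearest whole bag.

1,772 bags

Basic EOQ = √(2·37,700·118/3.4) = 1,617.660
Backorder adjustment √((H+b)/b) = √((3.4+17)/17) = 1.0954
Q* = 1,617.660 × 1.0954 ≈ 1,772.06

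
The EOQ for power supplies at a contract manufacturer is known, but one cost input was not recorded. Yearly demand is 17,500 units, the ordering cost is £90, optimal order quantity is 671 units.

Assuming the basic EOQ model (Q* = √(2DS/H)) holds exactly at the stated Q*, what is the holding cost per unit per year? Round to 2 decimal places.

£7.00

From Q* = √(2DS/H) ⇒ Q*² = 2DS/H.
H = 2DS / Q² = 2 × 17,500 × 90 / 671² = 6.9963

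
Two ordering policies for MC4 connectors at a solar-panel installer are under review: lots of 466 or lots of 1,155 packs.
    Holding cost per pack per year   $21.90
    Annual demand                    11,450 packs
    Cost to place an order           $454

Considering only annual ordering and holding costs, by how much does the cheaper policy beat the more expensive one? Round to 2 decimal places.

$890.09

TC(Q) = (D/Q)S + (Q/2)H
TC(466) = (11,450/466)×454 + (466/2)×21.9 = $16,257.85
TC(1,155) = (11,450/1,155)×454 + (1,155/2)×21.9 = $17,147.94
Cheaper: Q = 466.  Difference = $890.09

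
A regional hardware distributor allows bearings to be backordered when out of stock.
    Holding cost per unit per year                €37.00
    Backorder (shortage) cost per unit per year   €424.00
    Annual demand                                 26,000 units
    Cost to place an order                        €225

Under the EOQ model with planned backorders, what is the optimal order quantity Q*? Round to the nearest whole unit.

Q* = √(2DS/H) · √((H + b)/b)
   = √(2 × 26,000 × 225 / 37) · √((37 + 424) / 424)
   = 562.331 × 1.0427 ≈ 586.35

586 units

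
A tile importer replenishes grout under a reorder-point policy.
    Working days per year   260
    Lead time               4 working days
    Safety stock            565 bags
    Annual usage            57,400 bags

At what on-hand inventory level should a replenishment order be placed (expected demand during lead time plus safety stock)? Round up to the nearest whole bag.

1,449 bags

Daily demand d = 57,400 / 260 = 220.769 bags/day
Demand during lead time = 220.769 × 4 = 883.08
Reorder point = 883.08 + 565 = 1,448.08 → round up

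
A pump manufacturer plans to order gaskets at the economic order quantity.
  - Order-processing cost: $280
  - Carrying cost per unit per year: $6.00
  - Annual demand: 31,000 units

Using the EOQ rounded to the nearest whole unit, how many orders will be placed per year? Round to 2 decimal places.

18.22 orders per year

EOQ = √(2DS/H) = √(2 × 31,000 × 280 / 6)
    = √(2,893,333.33) ≈ 1,700.98 → Q = 1,701
Orders per year = D/Q = 31,000 / 1,701 = 18.225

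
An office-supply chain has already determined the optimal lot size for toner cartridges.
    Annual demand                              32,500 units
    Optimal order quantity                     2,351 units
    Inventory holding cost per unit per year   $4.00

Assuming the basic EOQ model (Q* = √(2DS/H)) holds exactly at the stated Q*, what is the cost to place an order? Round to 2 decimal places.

Since Q* = (2DS/H)^½, squaring gives Q*²·H = 2DS.
S = Q²H / (2D) = 2,351² × 4 / (2 × 32,500) = 340.1354

$340.14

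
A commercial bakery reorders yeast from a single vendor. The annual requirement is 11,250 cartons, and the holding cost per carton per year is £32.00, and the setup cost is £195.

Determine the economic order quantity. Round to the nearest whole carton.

Q* = √(2·D·S / H) = √(2·11,250·195 / 32) = √137,109.4 ≈ 370.28

370 cartons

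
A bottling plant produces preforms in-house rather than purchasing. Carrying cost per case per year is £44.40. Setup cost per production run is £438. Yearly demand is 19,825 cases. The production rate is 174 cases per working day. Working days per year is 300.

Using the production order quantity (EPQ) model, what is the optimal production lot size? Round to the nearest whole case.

794 cases

Daily demand d = 19,825/300 = 66.083; p = 174; 1 − d/p = 0.62021
EPQ = √(2DS / (H(1 − d/p)))
    = √(2 × 19,825 × 438 / (44.4 × 0.62021)) ≈ 794.14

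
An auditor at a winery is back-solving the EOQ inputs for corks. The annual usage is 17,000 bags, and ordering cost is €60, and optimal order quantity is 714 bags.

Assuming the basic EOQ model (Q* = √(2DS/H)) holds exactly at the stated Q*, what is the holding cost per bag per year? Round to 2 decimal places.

€4.00

EOQ relation: Q² = 2DS/H, so rearrange for the unknown.
H = 2DS / Q² = 2 × 17,000 × 60 / 714² = 4.0016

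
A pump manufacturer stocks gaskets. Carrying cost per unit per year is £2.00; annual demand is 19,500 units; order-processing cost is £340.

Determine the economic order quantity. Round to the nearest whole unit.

Optimal lot size Q* = (2 × 19,500 × £340 / £2)^½ ≈ 2,574.88

2,575 units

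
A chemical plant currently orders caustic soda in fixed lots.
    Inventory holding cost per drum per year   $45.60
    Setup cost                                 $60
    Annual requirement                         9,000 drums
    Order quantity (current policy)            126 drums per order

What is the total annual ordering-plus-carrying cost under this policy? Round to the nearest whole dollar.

$7,159

Orders/yr = 9,000/126 = 71.429; ordering cost = 71.429 × $60 = $4,285.71
Average inventory = 126/2 = 63; holding cost = 63 × $45.6 = $2,872.80
Total = $4,285.71 + $2,872.80 = $7,158.51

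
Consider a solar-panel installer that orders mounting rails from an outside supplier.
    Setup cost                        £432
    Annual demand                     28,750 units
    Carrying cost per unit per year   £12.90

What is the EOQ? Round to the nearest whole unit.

EOQ = √(2DS/H) = √(2 × 28,750 × 432 / 12.9)
    = √(1,925,581.40) ≈ 1,387.65

1,388 units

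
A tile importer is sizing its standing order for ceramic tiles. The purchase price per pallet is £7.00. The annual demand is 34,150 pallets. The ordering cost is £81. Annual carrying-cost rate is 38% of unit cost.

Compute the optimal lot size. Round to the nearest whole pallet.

Carrying cost H = £7 × 38% = £2.6600/pallet/yr
Optimal lot size Q* = (2 × 34,150 × £81 / £2.66)^½ ≈ 1,442.16

1,442 pallets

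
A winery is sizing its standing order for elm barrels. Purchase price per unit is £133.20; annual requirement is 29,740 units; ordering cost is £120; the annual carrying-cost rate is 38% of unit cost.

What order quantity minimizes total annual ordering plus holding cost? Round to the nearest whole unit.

Holding cost per unit per year: H = 38% × £133.2 = £50.6160
2DS/H = 2·29,740·120/50.616 = 141,014.70
EOQ = √141,014.70 ≈ 375.52

376 units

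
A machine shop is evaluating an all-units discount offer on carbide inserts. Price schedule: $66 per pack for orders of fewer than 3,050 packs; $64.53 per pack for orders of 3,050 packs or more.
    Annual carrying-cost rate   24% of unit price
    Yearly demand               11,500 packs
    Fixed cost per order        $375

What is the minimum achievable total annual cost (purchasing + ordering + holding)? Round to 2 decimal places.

H₁ = 24%×$66 = $15.8400;  H₂ = 24%×$64.53 = $15.4872
EOQ₁ = √(2×11,500×375/15.8400) = 737.91  (< 3,050, feasible at tier 1)
EOQ₂ = √(2×11,500×375/15.4872) = 746.27  (< 3,050 → use Q = 3,050 at tier-2 price)
TC(tier 1 (EOQ₁), Q≈737.9) = $770,688.46
TC(tier 2, Q≈3,050.0) = $767,126.91
Minimum at tier 2: $767,126.91

$767,126.91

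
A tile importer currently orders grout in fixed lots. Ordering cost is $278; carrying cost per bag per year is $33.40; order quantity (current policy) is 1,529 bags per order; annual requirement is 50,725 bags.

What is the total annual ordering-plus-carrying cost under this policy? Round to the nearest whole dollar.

$34,757

Orders/yr = 50,725/1,529 = 33.175; ordering cost = 33.175 × $278 = $9,222.73
Average inventory = 1,529/2 = 764.5; holding cost = 764.5 × $33.4 = $25,534.30
Total = $9,222.73 + $25,534.30 = $34,757.03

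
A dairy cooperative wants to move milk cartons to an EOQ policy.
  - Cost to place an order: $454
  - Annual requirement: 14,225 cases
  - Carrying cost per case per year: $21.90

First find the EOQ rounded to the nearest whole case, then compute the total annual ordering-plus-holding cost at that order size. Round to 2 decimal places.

$16,818.65

Q* = √(2·D·S / H) = √(2·14,225·454 / 21.9) = √589,785.4 ≈ 767.97 → Q = 768 cases
Orders/yr = 14,225/768 = 18.522; ordering cost = 18.522 × $454 = $8,409.05
Average inventory = 768/2 = 384; holding cost = 384 × $21.9 = $8,409.60
Total = $8,409.05 + $8,409.60 = $16,818.65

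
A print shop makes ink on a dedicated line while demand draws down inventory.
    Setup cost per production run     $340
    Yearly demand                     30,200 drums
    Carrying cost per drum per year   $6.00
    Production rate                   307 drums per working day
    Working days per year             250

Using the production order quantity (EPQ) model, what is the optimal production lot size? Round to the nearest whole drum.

2,376 drums

Daily demand d = 30,200/250 = 120.800; p = 307; 1 − d/p = 0.60651
EPQ = √(2DS / (H(1 − d/p)))
    = √(2 × 30,200 × 340 / (6 × 0.60651)) ≈ 2,375.54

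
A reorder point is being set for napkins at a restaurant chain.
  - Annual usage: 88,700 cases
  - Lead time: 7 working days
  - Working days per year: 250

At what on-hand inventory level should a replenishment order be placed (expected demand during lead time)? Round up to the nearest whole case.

2,484 cases

Daily demand d = 88,700 / 250 = 354.800 cases/day
Demand during lead time = 354.800 × 7 = 2,483.60
Reorder point = 2,483.60 → round up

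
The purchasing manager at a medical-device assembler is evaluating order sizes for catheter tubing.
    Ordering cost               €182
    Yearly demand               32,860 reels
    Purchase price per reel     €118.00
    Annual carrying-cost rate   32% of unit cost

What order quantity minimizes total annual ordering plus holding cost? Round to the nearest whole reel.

Carrying cost H = €118 × 32% = €37.7600/reel/yr
Optimal lot size Q* = (2 × 32,860 × €182 / €37.76)^½ ≈ 562.82

563 reels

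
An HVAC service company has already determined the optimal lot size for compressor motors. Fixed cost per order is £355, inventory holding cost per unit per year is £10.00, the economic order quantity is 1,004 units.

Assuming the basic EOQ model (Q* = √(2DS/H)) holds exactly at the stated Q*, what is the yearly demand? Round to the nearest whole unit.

Since Q* = (2DS/H)^½, squaring gives Q*²·H = 2DS.
D = Q²H / (2S) = 1,004² × 10 / (2 × 355) = 14,197.41

14,197 units per year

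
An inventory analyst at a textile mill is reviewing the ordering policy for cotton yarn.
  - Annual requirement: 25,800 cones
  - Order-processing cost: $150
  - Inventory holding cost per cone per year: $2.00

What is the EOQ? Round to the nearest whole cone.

EOQ = √(2DS/H) = √(2 × 25,800 × 150 / 2)
    = √(3,870,000.00) ≈ 1,967.23

1,967 cones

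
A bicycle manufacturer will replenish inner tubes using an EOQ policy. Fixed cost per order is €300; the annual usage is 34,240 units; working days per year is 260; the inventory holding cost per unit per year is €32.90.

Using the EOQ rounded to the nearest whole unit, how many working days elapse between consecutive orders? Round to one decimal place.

2DS/H = 2·34,240·300/32.9 = 624,437.69
EOQ = √624,437.69 ≈ 790.21 → Q = 790 units
Cycle time = (working days × Q)/D = (260 × 790) / 34,240 = 5.999 days

6.0 days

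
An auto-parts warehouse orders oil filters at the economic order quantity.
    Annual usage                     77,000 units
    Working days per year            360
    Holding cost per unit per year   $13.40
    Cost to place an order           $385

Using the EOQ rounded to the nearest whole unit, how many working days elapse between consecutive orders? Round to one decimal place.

EOQ = √(2DS/H) = √(2 × 77,000 × 385 / 13.4)
    = √(4,424,626.87) ≈ 2,103.48 → Q = 2,103 units
Days between orders = 360 / (D/Q) = 360 / 36.614 ≈ 9.832

9.8 days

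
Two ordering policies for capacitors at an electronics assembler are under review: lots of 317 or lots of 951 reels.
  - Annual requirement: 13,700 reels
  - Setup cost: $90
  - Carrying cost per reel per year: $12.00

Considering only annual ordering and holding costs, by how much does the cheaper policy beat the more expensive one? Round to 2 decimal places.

Annual cost at Q: ordering D·S/Q plus holding Q·H/2.
TC(317) = (13,700/317)×90 + (317/2)×12 = $5,791.59
TC(951) = (13,700/951)×90 + (951/2)×12 = $7,002.53
Cheaper: Q = 317.  Difference = $1,210.94

$1,210.94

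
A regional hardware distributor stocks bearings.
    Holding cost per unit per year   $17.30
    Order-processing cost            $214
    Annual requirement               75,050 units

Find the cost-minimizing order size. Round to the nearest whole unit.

1,363 units

Optimal lot size Q* = (2 × 75,050 × $214 / $17.3)^½ ≈ 1,362.62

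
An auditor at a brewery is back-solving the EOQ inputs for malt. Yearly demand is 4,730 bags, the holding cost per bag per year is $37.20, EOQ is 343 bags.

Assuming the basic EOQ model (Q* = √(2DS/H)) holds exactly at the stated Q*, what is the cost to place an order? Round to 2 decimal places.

$462.64

Since Q* = (2DS/H)^½, squaring gives Q*²·H = 2DS.
S = Q²H / (2D) = 343² × 37.2 / (2 × 4,730) = 462.6367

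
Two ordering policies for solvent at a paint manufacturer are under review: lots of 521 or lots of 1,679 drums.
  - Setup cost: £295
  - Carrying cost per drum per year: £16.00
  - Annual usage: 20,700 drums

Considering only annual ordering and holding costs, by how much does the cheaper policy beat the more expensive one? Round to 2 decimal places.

£1,180.26

Annual cost at Q: ordering D·S/Q plus holding Q·H/2.
TC(521) = (20,700/521)×295 + (521/2)×16 = £15,888.73
TC(1,679) = (20,700/1,679)×295 + (1,679/2)×16 = £17,068.99
|ΔTC| = |£15,888.73 − £17,068.99| = £1,180.26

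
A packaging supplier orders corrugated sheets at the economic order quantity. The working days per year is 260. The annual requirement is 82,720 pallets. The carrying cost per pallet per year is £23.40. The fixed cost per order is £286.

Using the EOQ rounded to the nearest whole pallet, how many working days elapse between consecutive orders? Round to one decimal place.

4.5 days

EOQ = √(2DS/H) = √(2 × 82,720 × 286 / 23.4)
    = √(2,022,044.44) ≈ 1,421.99 → Q = 1,422 pallets
T = Q/D × 260 days = 1,422/82,720 × 260 = 4.470 days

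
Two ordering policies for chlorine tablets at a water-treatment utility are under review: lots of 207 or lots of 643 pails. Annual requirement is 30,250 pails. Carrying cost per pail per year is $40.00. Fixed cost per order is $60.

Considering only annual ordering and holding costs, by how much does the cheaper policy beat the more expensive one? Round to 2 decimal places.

$2,774.59

TC(Q) = (D/Q)S + (Q/2)H
TC(207) = (30,250/207)×60 + (207/2)×40 = $12,908.12
TC(643) = (30,250/643)×60 + (643/2)×40 = $15,682.71
Lots of 207 are cheaper by $2,774.59.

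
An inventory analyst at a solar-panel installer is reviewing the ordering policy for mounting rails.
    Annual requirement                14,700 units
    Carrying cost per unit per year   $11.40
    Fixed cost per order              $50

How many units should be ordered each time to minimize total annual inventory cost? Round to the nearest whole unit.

359 units

2DS/H = 2·14,700·50/11.4 = 128,947.37
EOQ = √128,947.37 ≈ 359.09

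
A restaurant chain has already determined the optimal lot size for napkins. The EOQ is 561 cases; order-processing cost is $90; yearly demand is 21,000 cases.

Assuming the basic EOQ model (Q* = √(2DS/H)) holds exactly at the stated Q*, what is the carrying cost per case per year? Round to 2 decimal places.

Since Q* = (2DS/H)^½, squaring gives Q*²·H = 2DS.
H = 2DS / Q² = 2 × 21,000 × 90 / 561² = 12.0106

$12.01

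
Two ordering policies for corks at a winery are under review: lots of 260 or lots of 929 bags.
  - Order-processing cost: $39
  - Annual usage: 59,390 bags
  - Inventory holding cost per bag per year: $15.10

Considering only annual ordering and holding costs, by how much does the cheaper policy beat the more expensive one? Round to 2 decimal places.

For each Q, cost = (D/Q)·S + (Q/2)·H.
TC(260) = (59,390/260)×39 + (260/2)×15.1 = $10,871.50
TC(929) = (59,390/929)×39 + (929/2)×15.1 = $9,507.18
Cheaper: Q = 929.  Difference = $1,364.32

$1,364.32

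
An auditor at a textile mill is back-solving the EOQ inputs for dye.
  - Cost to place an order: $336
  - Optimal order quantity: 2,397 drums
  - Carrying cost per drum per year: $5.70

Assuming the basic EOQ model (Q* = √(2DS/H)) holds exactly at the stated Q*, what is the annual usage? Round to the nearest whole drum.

Since Q* = (2DS/H)^½, squaring gives Q*²·H = 2DS.
D = Q²H / (2S) = 2,397² × 5.7 / (2 × 336) = 48,735.08

48,735 drums per year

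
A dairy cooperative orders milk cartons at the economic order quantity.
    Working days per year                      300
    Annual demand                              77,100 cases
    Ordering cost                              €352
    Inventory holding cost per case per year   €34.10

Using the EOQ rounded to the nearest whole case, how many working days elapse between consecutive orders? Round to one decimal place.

4.9 days

Q* = √(2·D·S / H) = √(2·77,100·352 / 34.1) = √1,591,741.9 ≈ 1,261.64 → Q = 1,262 cases
Days between orders = 300 / (D/Q) = 300 / 61.094 ≈ 4.911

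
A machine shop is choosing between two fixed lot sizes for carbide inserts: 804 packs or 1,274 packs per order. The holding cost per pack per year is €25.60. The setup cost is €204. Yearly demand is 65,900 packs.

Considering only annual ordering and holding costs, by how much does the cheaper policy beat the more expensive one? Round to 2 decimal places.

€152.62

For each Q, cost = (D/Q)·S + (Q/2)·H.
TC(804) = (65,900/804)×204 + (804/2)×25.6 = €27,012.10
TC(1,274) = (65,900/1,274)×204 + (1,274/2)×25.6 = €26,859.48
Cheaper: Q = 1,274.  Difference = €152.62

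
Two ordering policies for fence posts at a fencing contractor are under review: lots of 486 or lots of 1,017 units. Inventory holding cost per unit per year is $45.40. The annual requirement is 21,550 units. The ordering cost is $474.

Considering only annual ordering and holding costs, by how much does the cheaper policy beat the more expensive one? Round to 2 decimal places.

TC(Q) = (D/Q)S + (Q/2)H
TC(486) = (21,550/486)×474 + (486/2)×45.4 = $32,050.10
TC(1,017) = (21,550/1,017)×474 + (1,017/2)×45.4 = $33,129.85
Lots of 486 are cheaper by $1,079.75.

$1,079.75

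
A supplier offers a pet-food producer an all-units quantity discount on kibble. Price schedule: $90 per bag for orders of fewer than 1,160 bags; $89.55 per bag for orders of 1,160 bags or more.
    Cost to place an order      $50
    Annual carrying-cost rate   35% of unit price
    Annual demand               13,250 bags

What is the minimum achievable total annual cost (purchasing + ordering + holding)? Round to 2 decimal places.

H₁ = 35%×$90 = $31.5000;  H₂ = 35%×$89.55 = $31.3425
EOQ₁ = √(2×13,250×50/31.5000) = 205.09  (< 1,160, feasible at tier 1)
EOQ₂ = √(2×13,250×50/31.3425) = 205.61  (< 1,160 → use Q = 1,160 at tier-2 price)
TC(tier 1 (EOQ₁), Q≈205.1) = $1,198,960.46
TC(tier 2, Q≈1,160.0) = $1,205,287.27
Minimum at tier 1 (EOQ₁): $1,198,960.46

$1,198,960.46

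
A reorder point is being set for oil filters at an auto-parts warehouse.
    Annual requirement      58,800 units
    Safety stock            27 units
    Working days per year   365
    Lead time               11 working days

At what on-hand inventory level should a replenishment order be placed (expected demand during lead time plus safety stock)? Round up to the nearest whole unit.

Daily demand d = 58,800 / 365 = 161.096 units/day
Demand during lead time = 161.096 × 11 = 1,772.05
Reorder point = 1,772.05 + 27 = 1,799.05 → round up

1,800 units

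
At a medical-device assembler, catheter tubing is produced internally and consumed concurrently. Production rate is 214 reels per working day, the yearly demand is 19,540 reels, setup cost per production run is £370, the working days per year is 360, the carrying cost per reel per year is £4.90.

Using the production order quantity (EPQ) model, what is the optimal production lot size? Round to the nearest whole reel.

Daily demand d = 19,540/360 = 54.278; p = 214; 1 − d/p = 0.74637
EPQ = √(2DS / (H(1 − d/p)))
    = √(2 × 19,540 × 370 / (4.9 × 0.74637)) ≈ 1,988.40

1,988 reels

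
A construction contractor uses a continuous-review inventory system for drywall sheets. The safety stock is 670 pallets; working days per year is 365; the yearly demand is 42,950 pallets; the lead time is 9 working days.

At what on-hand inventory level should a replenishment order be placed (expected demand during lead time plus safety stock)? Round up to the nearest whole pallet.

1,730 pallets

Daily demand d = 42,950 / 365 = 117.671 pallets/day
Demand during lead time = 117.671 × 9 = 1,059.04
Reorder point = 1,059.04 + 670 = 1,729.04 → round up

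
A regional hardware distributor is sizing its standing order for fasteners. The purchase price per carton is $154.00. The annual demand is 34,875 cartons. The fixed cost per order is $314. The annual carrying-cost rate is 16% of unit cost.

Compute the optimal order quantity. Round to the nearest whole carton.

Holding cost per carton per year: H = 16% × $154 = $24.6400
Q* = √(2·D·S / H) = √(2·34,875·314 / 24.64) = √888,859.6 ≈ 942.79

943 cartons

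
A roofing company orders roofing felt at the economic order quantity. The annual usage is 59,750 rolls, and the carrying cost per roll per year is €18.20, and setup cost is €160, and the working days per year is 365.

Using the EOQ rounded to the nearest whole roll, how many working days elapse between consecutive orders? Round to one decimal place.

6.3 days

Optimal lot size Q* = (2 × 59,750 × €160 / €18.2)^½ ≈ 1,024.96 → Q = 1,025 rolls
Cycle time = (working days × Q)/D = (365 × 1,025) / 59,750 = 6.262 days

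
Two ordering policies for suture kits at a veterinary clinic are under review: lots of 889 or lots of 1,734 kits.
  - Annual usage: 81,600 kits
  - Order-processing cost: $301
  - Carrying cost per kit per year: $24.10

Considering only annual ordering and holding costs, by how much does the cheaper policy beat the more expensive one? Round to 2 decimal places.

$3,281.39

For each Q, cost = (D/Q)·S + (Q/2)·H.
TC(889) = (81,600/889)×301 + (889/2)×24.1 = $38,340.80
TC(1,734) = (81,600/1,734)×301 + (1,734/2)×24.1 = $35,059.41
Cheaper: Q = 1,734.  Difference = $3,281.39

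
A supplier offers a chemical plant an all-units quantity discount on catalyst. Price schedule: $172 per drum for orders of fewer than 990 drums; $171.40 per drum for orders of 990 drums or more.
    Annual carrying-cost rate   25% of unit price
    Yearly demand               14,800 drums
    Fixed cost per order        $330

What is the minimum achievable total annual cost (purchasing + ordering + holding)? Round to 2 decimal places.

$2,562,864.08

H₁ = 25%×$172 = $43.0000;  H₂ = 25%×$171.40 = $42.8500
EOQ₁ = √(2×14,800×330/43.0000) = 476.62  (< 990, feasible at tier 1)
EOQ₂ = √(2×14,800×330/42.8500) = 477.45  (< 990 → use Q = 990 at tier-2 price)
TC(tier 1 (EOQ₁), Q≈476.6) = $2,566,094.49
TC(tier 2, Q≈990.0) = $2,562,864.08
Minimum at tier 2: $2,562,864.08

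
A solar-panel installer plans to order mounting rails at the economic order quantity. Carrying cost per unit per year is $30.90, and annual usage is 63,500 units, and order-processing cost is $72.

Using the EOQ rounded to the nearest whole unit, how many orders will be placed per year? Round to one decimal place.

116.7 orders per year

2DS/H = 2·63,500·72/30.9 = 295,922.33
EOQ = √295,922.33 ≈ 543.99 → Q = 544
N = D/Q = 63,500/544 ≈ 116.728 orders/yr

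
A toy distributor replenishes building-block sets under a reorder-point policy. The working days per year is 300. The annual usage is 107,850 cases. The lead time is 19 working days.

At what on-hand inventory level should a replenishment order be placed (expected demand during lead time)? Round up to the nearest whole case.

6,831 cases

Daily demand d = 107,850 / 300 = 359.500 cases/day
Demand during lead time = 359.500 × 19 = 6,830.50
Reorder point = 6,830.50 → round up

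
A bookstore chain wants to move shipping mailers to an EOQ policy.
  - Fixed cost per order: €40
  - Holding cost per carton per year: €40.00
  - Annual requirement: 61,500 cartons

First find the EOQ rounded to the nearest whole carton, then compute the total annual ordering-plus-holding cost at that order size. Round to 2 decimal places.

€14,028.55

Q* = √(2·D·S / H) = √(2·61,500·40 / 40) = √123,000.0 ≈ 350.71 → Q = 351 cartons
Ordering: D/Q × S = 61,500/351 × €40 = €7,008.55
Holding:  Q/2 × H = 351/2 × €40 = €7,020.00
Total = €7,008.55 + €7,020.00 = €14,028.55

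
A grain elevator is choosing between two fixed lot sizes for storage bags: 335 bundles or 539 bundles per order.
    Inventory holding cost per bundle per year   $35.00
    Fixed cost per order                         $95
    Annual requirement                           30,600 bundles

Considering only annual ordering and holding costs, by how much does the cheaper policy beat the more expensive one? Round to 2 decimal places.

$285.71

Annual cost at Q: ordering D·S/Q plus holding Q·H/2.
TC(335) = (30,600/335)×95 + (335/2)×35 = $14,540.11
TC(539) = (30,600/539)×95 + (539/2)×35 = $14,825.82
|ΔTC| = |$14,540.11 − $14,825.82| = $285.71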